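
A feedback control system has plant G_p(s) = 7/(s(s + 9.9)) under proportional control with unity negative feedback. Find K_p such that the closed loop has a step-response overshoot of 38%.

K_p = 40.4

From %OS = 100·exp(−πζ/√(1−ζ²)) = 38%, ζ = −ln(0.38)/√(π²+ln²(0.38)) = 0.2943.
Characteristic equation s² + 9.9s + 7K_p = 0 gives ζ = 9.9/(2√(7K_p)).
Setting ζ = 0.2943: √(7K_p) = 9.9/(2·0.2943) = 16.82, so K_p = 282.8/7 = 40.4.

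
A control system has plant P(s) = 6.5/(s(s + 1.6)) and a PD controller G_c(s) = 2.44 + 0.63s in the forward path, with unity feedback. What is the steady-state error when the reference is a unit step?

0

The open loop G_c(s)P(s) has a pole at the origin (type 1), so the static position error constant is infinite and e_ss = 1/(1+∞) = 0.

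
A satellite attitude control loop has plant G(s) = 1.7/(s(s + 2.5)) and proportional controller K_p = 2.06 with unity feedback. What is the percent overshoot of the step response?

The closed-loop denominator s² + 2.5s + 3.502 gives ω_n = √3.502 = 1.871 and ζ = 2.5/(2ω_n) = 0.668.
%OS = 100·exp(−πζ/√(1−ζ²)) = 100·exp(−π·0.668/√0.5538) = 5.96%.

5.96%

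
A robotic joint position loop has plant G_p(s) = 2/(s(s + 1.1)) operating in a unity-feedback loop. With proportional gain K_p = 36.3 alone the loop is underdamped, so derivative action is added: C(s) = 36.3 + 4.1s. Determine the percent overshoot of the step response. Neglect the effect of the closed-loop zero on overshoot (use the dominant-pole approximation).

Forward path: (36.3 + 4.1s)·2/(s(s+1.1)). The closed-loop characteristic equation is s² + (1.1 + 2·4.1)s + 2·36.3 = 0.
That is s² + 9.3s + 72.6 = 0, so ω_n = 8.521 rad/s and ζ = 9.3/(2·8.521) = 0.5457.
%OS = 100·exp(−πζ/√(1−ζ²)) = 12.9%.

12.9%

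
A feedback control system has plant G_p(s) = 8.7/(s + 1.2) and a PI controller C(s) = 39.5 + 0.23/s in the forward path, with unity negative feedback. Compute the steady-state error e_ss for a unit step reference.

0

The open loop C(s)G_p(s) has a pole at the origin (type 1), so the static position error constant is infinite and e_ss = 1/(1+∞) = 0.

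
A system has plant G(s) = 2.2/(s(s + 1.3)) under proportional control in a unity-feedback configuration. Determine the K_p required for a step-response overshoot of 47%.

K_p = 3.52

From %OS = 100·exp(−πζ/√(1−ζ²)) = 47%, ζ = −ln(0.47)/√(π²+ln²(0.47)) = 0.2337.
Characteristic equation s² + 1.3s + 2.2K_p = 0 gives ζ = 1.3/(2√(2.2K_p)).
Setting ζ = 0.2337: √(2.2K_p) = 1.3/(2·0.2337) = 2.782, so K_p = 7.737/2.2 = 3.52.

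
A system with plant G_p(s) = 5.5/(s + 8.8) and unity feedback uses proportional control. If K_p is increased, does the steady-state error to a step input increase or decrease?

decrease

e_ss = 1/(1 + K_p·G_p(0)); a larger K_p raises the denominator, so e_ss decreases.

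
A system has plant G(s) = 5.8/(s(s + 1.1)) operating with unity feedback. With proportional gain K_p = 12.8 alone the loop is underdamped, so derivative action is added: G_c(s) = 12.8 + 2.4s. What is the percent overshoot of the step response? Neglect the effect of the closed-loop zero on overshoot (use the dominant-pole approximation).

Forward path: (12.8 + 2.4s)·5.8/(s(s+1.1)). The closed-loop characteristic equation is s² + (1.1 + 5.8·2.4)s + 5.8·12.8 = 0.
That is s² + 15.02s + 74.24 = 0, so ω_n = 8.616 rad/s and ζ = 15.02/(2·8.616) = 0.8716.
%OS = 100·exp(−πζ/√(1−ζ²)) = 0.375%.

0.375%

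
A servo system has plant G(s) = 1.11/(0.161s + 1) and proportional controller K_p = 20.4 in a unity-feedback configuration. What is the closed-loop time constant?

τ = 0.00681 s

Closed loop: T(s) = K_p·G/(1+K_p·G) = 22.64/(0.161s + 1 + 22.64), with pole at s = −(1 + 22.64)/0.161 = −146.9.
Closed-loop time constant τ = 1/146.9 = 0.00681 s.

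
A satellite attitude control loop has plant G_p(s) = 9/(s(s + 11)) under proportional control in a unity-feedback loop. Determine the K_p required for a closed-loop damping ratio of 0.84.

K_p = 4.76

Closed-loop characteristic equation: s² + 11s + K_p·9 = 0.
So ω_n = √(9K_p) and 2ζω_n = 11, giving ζ = 11/(2√(9K_p)).
Setting ζ = 0.84: √(9K_p) = 11/(2·0.84) = 6.548, so K_p = 42.87/9 = 4.76.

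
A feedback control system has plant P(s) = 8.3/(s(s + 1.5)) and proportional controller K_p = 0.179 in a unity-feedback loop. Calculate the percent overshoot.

8.61%

The closed-loop denominator s² + 1.5s + 1.486 gives ω_n = √1.486 = 1.219 and ζ = 1.5/(2ω_n) = 0.6153.
%OS = 100·exp(−πζ/√(1−ζ²)) = 100·exp(−π·0.6153/√0.6214) = 8.61%.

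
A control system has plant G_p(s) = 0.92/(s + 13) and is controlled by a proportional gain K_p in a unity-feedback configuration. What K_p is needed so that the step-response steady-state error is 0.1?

For a type-0 loop with proportional control, e_ss = 1/(1 + K_p·G_p(0)).
G_p(0) = 0.07077. Require 1/(1 + K_p·0.07077) = 0.1, so 1 + 0.07077·K_p = 10.
K_p = (10 − 1)/0.07077 = 127.

K_p = 127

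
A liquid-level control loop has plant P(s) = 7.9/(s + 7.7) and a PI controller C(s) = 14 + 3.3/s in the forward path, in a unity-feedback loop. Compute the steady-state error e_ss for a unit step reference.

0

The open loop C(s)P(s) has a pole at the origin (type 1), so the static position error constant is infinite and e_ss = 1/(1+∞) = 0.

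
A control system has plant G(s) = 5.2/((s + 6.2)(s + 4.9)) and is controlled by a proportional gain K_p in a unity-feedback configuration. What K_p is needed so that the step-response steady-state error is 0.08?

Steady-state error for a unit step on this type-0 loop is 1/(1 + K_p·G(0)).
G(0) = 0.1712. Require 1/(1 + K_p·0.1712) = 0.08, so 1 + 0.1712·K_p = 12.5.
K_p = (12.5 − 1)/0.1712 = 67.2.

K_p = 67.2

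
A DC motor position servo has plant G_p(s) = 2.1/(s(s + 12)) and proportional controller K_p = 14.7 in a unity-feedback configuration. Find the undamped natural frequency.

ω_n = 5.56 rad/s

1 + K_p·G_p(s) = 0 gives s² + 12s + 30.87 = 0.
Matching s² + 2ζω_n s + ω_n²: ω_n = √30.87 = 5.556 rad/s and 2ζω_n = 12, so ζ = 12/(2·5.556) = 1.08.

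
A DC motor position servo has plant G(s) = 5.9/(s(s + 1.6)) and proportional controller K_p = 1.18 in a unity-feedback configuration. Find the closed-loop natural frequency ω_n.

The closed-loop denominator is s(s+1.6) + 1.18·5.9 = s² + 1.6s + 6.962.
Matching s² + 2ζω_n s + ω_n²: ω_n = √6.962 = 2.639 rad/s and 2ζω_n = 1.6, so ζ = 1.6/(2·2.639) = 0.303.

ω_n = 2.64 rad/s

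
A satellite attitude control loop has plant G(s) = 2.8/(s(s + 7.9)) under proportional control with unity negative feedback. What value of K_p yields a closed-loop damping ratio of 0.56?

K_p = 17.8

Closed-loop characteristic equation: s² + 7.9s + K_p·2.8 = 0.
So ω_n = √(2.8K_p) and 2ζω_n = 7.9, giving ζ = 7.9/(2√(2.8K_p)).
Setting ζ = 0.56: √(2.8K_p) = 7.9/(2·0.56) = 7.054, so K_p = 49.75/2.8 = 17.8.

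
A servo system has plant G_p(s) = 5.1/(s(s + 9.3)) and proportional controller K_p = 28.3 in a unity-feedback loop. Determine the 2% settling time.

T_s ≈ 0.86 s

From 1 + K_pG_p(s) = 0: s² + 9.3s + 144.3 = 0 ⇒ ω_n = 12.01, ζ = 0.3871.
2% settling time T_s ≈ 4/(ζω_n) = 4/4.65 = 0.86 s.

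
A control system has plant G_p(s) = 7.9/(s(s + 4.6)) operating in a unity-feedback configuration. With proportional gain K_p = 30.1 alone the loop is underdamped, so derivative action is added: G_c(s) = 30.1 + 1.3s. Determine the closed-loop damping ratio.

ζ = 0.482

Forward path: (30.1 + 1.3s)·7.9/(s(s+4.6)). The closed-loop characteristic equation is s² + (4.6 + 7.9·1.3)s + 7.9·30.1 = 0.
That is s² + 14.87s + 237.8 = 0, so ω_n = 15.42 rad/s and ζ = 14.87/(2·15.42) = 0.4822.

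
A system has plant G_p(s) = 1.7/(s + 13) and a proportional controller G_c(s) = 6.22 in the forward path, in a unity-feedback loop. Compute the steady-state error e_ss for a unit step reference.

The loop is type 0. Static position error constant K_pos = G_c(0)·G_p(0) = 6.22·0.1308 = 0.8134.
Steady-state error to a unit step: e_ss = 1/(1+K_pos) = 1/1.813 = 0.551.

0.551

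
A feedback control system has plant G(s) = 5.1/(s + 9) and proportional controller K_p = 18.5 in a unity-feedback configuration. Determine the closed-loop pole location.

s = -103.3

Closed-loop transfer function: T(s) = K_p·G(s)/(1 + K_p·G(s)) = 94.35/(s + 9 + 94.35) = 94.35/(s + 103.3).
The closed-loop pole is at s = −103.3.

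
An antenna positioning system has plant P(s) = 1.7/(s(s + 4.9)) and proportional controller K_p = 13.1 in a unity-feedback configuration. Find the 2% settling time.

T_s ≈ 1.63 s

The closed-loop denominator s² + 4.9s + 22.27 gives ω_n = √22.27 = 4.719 and ζ = 4.9/(2ω_n) = 0.5192.
2% settling time T_s ≈ 4/(ζω_n) = 4/2.45 = 1.63 s.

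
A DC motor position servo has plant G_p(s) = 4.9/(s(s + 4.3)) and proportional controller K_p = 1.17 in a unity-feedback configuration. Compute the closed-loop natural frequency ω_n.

The closed-loop denominator is s(s+4.3) + 1.17·4.9 = s² + 4.3s + 5.733.
So ω_n² = 5.733 ⇒ ω_n = 2.394 rad/s, and ζ = 4.3/(2ω_n) = 0.898.

ω_n = 2.39 rad/s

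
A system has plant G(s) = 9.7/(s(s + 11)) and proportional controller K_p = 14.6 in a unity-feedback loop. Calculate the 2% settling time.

T_s ≈ 0.727 s

The closed-loop denominator s² + 11s + 141.6 gives ω_n = √141.6 = 11.9 and ζ = 11/(2ω_n) = 0.4622.
2% settling time T_s ≈ 4/(ζω_n) = 4/5.5 = 0.727 s.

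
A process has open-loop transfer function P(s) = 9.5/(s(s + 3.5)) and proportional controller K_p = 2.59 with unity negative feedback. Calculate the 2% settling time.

From 1 + K_pP(s) = 0: s² + 3.5s + 24.6 = 0 ⇒ ω_n = 4.96, ζ = 0.3528.
2% settling time T_s ≈ 4/(ζω_n) = 4/1.75 = 2.29 s.

T_s ≈ 2.29 s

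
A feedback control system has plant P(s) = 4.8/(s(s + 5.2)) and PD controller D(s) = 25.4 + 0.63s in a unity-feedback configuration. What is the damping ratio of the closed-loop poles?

Forward path: (25.4 + 0.63s)·4.8/(s(s+5.2)). The closed-loop characteristic equation is s² + (5.2 + 4.8·0.63)s + 4.8·25.4 = 0.
That is s² + 8.224s + 121.9 = 0, so ω_n = 11.04 rad/s and ζ = 8.224/(2·11.04) = 0.3724.

ζ = 0.372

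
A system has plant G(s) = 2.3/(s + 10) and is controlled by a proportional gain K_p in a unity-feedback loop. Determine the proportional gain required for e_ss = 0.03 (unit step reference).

K_p = 141

For a type-0 loop with proportional control, e_ss = 1/(1 + K_p·G(0)).
G(0) = 0.23. Require 1/(1 + K_p·0.23) = 0.03, so 1 + 0.23·K_p = 33.33.
K_p = (33.33 − 1)/0.23 = 141.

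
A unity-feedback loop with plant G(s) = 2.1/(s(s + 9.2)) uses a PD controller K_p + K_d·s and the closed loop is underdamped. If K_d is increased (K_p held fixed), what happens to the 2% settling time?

decrease

Characteristic equation s² + (9.2 + 2.1K_d)s + 2.1K_p = 0: raising K_d increases ζω_n = (9.2+2.1K_d)/2 while the loop stays underdamped, so T_s ≈ 4/(ζω_n) decreases.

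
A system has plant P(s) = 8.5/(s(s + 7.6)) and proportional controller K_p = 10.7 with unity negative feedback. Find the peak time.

T_p = 0.359 s

From 1 + K_pP(s) = 0: s² + 7.6s + 90.95 = 0 ⇒ ω_n = 9.537, ζ = 0.3985.
Damped frequency ω_d = ω_n√(1−ζ²) = 8.747 rad/s, so peak time T_p = π/ω_d = 0.359 s.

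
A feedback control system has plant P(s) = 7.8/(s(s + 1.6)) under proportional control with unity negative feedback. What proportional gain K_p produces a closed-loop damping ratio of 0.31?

K_p = 0.854

Closed-loop characteristic equation: s² + 1.6s + K_p·7.8 = 0.
So ω_n = √(7.8K_p) and 2ζω_n = 1.6, giving ζ = 1.6/(2√(7.8K_p)).
Setting ζ = 0.31: √(7.8K_p) = 1.6/(2·0.31) = 2.581, so K_p = 6.66/7.8 = 0.854.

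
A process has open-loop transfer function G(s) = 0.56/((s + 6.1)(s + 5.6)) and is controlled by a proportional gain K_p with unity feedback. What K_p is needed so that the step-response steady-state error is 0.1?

K_p = 549

Steady-state error for a unit step on this type-0 loop is 1/(1 + K_p·G(0)).
G(0) = 0.01639. Require 1/(1 + K_p·0.01639) = 0.1, so 1 + 0.01639·K_p = 10.
K_p = (10 − 1)/0.01639 = 549.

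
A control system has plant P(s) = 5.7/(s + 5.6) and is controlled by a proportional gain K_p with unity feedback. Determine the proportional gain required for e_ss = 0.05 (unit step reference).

For a type-0 loop with proportional control, e_ss = 1/(1 + K_p·P(0)).
P(0) = 1.018. Require 1/(1 + K_p·1.018) = 0.05, so 1 + 1.018·K_p = 20.
K_p = (20 − 1)/1.018 = 18.7.

K_p = 18.7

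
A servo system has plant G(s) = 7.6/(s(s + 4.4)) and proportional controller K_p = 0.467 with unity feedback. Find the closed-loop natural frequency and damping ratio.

ω_n = 1.88 rad/s, ζ = 1.17

With unity feedback the closed-loop characteristic equation is s² + 4.4s + 0.467·7.6 = s² + 4.4s + 3.549 = 0.
Matching s² + 2ζω_n s + ω_n²: ω_n = √3.549 = 1.884 rad/s and 2ζω_n = 4.4, so ζ = 4.4/(2·1.884) = 1.17.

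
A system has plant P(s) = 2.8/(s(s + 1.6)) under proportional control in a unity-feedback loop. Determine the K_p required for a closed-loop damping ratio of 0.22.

K_p = 4.72

Closed-loop characteristic equation: s² + 1.6s + K_p·2.8 = 0.
So ω_n = √(2.8K_p) and 2ζω_n = 1.6, giving ζ = 1.6/(2√(2.8K_p)).
Setting ζ = 0.22: √(2.8K_p) = 1.6/(2·0.22) = 3.636, so K_p = 13.22/2.8 = 4.72.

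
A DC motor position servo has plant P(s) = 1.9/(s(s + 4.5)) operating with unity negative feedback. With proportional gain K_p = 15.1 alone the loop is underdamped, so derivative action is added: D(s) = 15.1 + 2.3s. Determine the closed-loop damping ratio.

Forward path: (15.1 + 2.3s)·1.9/(s(s+4.5)). The closed-loop characteristic equation is s² + (4.5 + 1.9·2.3)s + 1.9·15.1 = 0.
That is s² + 8.87s + 28.69 = 0, so ω_n = 5.356 rad/s and ζ = 8.87/(2·5.356) = 0.828.

ζ = 0.828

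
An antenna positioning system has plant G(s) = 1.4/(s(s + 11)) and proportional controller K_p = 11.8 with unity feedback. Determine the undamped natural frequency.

1 + K_p·G(s) = 0 gives s² + 11s + 16.52 = 0.
So ω_n² = 16.52 ⇒ ω_n = 4.064 rad/s, and ζ = 11/(2ω_n) = 1.35.

ω_n = 4.06 rad/s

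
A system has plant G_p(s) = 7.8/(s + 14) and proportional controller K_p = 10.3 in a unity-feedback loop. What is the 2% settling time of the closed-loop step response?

T_s ≈ 0.0424 s

Closed-loop transfer function: T(s) = K_p·G_p(s)/(1 + K_p·G_p(s)) = 80.34/(s + 14 + 80.34) = 80.34/(s + 94.34).
Time constant τ = 1/94.34 = 0.0106 s, so the 2% settling time is about 4τ = 0.0424 s.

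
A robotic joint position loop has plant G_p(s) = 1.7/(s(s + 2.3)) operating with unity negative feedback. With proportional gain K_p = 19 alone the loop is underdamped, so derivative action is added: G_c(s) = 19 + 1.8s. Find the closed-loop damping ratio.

ζ = 0.472

Forward path: (19 + 1.8s)·1.7/(s(s+2.3)). The closed-loop characteristic equation is s² + (2.3 + 1.7·1.8)s + 1.7·19 = 0.
That is s² + 5.36s + 32.3 = 0, so ω_n = 5.683 rad/s and ζ = 5.36/(2·5.683) = 0.4716.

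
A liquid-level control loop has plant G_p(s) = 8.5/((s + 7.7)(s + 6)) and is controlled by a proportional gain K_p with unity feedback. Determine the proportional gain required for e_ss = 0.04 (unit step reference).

The loop is type 0, so e_ss(step) = 1/(1 + K_pos) with K_pos = K_p·G_p(0).
G_p(0) = 0.184. Require 1/(1 + K_p·0.184) = 0.04, so 1 + 0.184·K_p = 25.
K_p = (25 − 1)/0.184 = 130.

K_p = 130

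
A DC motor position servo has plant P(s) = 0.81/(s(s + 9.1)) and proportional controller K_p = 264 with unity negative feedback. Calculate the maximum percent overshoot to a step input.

35.8%

From 1 + K_pP(s) = 0: s² + 9.1s + 213.8 = 0 ⇒ ω_n = 14.62, ζ = 0.3111.
%OS = 100·exp(−πζ/√(1−ζ²)) = 100·exp(−π·0.3111/√0.9032) = 35.8%.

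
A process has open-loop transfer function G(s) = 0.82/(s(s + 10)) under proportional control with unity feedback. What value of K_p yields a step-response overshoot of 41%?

From %OS = 100·exp(−πζ/√(1−ζ²)) = 41%, ζ = −ln(0.41)/√(π²+ln²(0.41)) = 0.273.
Characteristic equation s² + 10s + 0.82K_p = 0 gives ζ = 10/(2√(0.82K_p)).
Setting ζ = 0.273: √(0.82K_p) = 10/(2·0.273) = 18.31, so K_p = 335.4/0.82 = 409.

K_p = 409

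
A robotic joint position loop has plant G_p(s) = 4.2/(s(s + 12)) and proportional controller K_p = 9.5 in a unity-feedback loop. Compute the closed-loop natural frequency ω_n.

ω_n = 6.32 rad/s

1 + K_p·G_p(s) = 0 gives s² + 12s + 39.9 = 0.
So ω_n² = 39.9 ⇒ ω_n = 6.317 rad/s, and ζ = 12/(2ω_n) = 0.95.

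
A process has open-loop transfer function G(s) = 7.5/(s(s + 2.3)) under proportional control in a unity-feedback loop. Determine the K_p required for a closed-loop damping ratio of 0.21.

Closed-loop characteristic equation: s² + 2.3s + K_p·7.5 = 0.
So ω_n = √(7.5K_p) and 2ζω_n = 2.3, giving ζ = 2.3/(2√(7.5K_p)).
Setting ζ = 0.21: √(7.5K_p) = 2.3/(2·0.21) = 5.476, so K_p = 29.99/7.5 = 4.

K_p = 4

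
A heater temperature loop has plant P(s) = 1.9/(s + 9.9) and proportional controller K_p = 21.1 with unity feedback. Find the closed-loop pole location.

Closed-loop transfer function: T(s) = K_p·P(s)/(1 + K_p·P(s)) = 40.09/(s + 9.9 + 40.09) = 40.09/(s + 49.99).
The closed-loop pole is at s = −49.99.

s = -49.99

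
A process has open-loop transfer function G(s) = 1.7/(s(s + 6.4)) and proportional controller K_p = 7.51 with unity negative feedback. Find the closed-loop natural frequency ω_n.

The closed-loop denominator is s(s+6.4) + 7.51·1.7 = s² + 6.4s + 12.77.
Matching s² + 2ζω_n s + ω_n²: ω_n = √12.77 = 3.573 rad/s and 2ζω_n = 6.4, so ζ = 6.4/(2·3.573) = 0.896.

ω_n = 3.57 rad/s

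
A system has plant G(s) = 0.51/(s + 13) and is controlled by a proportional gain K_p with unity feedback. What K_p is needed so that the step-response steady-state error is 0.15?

Steady-state error for a unit step on this type-0 loop is 1/(1 + K_p·G(0)).
G(0) = 0.03923. Require 1/(1 + K_p·0.03923) = 0.15, so 1 + 0.03923·K_p = 6.667.
K_p = (6.667 − 1)/0.03923 = 144.

K_p = 144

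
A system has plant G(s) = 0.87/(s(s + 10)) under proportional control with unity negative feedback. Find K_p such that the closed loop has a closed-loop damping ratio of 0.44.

Closed-loop characteristic equation: s² + 10s + K_p·0.87 = 0.
So ω_n = √(0.87K_p) and 2ζω_n = 10, giving ζ = 10/(2√(0.87K_p)).
Setting ζ = 0.44: √(0.87K_p) = 10/(2·0.44) = 11.36, so K_p = 129.1/0.87 = 148.

K_p = 148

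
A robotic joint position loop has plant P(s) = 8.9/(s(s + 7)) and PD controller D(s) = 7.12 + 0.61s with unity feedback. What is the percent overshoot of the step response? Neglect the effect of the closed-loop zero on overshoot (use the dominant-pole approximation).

1.98%

Forward path: (7.12 + 0.61s)·8.9/(s(s+7)). The closed-loop characteristic equation is s² + (7 + 8.9·0.61)s + 8.9·7.12 = 0.
That is s² + 12.43s + 63.37 = 0, so ω_n = 7.96 rad/s and ζ = 12.43/(2·7.96) = 0.7807.
%OS = 100·exp(−πζ/√(1−ζ²)) = 1.98%.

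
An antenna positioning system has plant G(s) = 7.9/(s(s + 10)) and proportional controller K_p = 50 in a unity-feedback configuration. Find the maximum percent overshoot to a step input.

44.2%

The closed-loop denominator s² + 10s + 395 gives ω_n = √395 = 19.87 and ζ = 10/(2ω_n) = 0.2516.
%OS = 100·exp(−πζ/√(1−ζ²)) = 100·exp(−π·0.2516/√0.9367) = 44.2%.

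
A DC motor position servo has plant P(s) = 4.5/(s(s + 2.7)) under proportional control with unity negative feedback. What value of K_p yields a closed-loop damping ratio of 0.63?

K_p = 1.02

Closed-loop characteristic equation: s² + 2.7s + K_p·4.5 = 0.
So ω_n = √(4.5K_p) and 2ζω_n = 2.7, giving ζ = 2.7/(2√(4.5K_p)).
Setting ζ = 0.63: √(4.5K_p) = 2.7/(2·0.63) = 2.143, so K_p = 4.592/4.5 = 1.02.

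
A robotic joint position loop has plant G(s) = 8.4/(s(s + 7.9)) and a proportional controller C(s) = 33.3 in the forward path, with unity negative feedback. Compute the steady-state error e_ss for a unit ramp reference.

0.0282

The loop has one pole at the origin (type 1). Velocity error constant K_v = lim_{s→0} s·C(s)G(s) = 33.3·8.4/7.9 = 35.41.
Steady-state error to a unit ramp: e_ss = 1/K_v = 0.0282.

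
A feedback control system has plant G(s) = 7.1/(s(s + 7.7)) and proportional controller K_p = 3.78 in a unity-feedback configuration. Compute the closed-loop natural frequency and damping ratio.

ω_n = 5.18 rad/s, ζ = 0.743

The closed-loop denominator is s(s+7.7) + 3.78·7.1 = s² + 7.7s + 26.84.
So ω_n² = 26.84 ⇒ ω_n = 5.181 rad/s, and ζ = 7.7/(2ω_n) = 0.743.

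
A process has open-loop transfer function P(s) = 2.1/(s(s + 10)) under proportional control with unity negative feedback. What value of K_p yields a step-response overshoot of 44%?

From %OS = 100·exp(−πζ/√(1−ζ²)) = 44%, ζ = −ln(0.44)/√(π²+ln²(0.44)) = 0.2528.
Characteristic equation s² + 10s + 2.1K_p = 0 gives ζ = 10/(2√(2.1K_p)).
Setting ζ = 0.2528: √(2.1K_p) = 10/(2·0.2528) = 19.78, so K_p = 391.1/2.1 = 186.

K_p = 186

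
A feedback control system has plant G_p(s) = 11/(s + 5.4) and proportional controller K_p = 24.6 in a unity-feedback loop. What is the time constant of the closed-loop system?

τ = 0.00362 s

Closed-loop transfer function: T(s) = K_p·G_p(s)/(1 + K_p·G_p(s)) = 270.6/(s + 5.4 + 270.6) = 270.6/(s + 276).
Time constant τ = 1/276 = 0.00362 s.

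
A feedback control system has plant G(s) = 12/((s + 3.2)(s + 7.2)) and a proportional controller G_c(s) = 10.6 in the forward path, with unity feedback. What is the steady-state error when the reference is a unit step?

0.153

The loop is type 0. Static position error constant K_pos = G_c(0)·G(0) = 10.6·0.5208 = 5.521.
Steady-state error to a unit step: e_ss = 1/(1+K_pos) = 1/6.521 = 0.153.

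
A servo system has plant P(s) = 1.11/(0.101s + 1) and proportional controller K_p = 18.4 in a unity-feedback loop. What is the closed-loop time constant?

τ = 0.00471 s

Closed loop: T(s) = K_p·P/(1+K_p·P) = 20.42/(0.101s + 1 + 20.42), with pole at s = −(1 + 20.42)/0.101 = −212.1.
Closed-loop time constant τ = 1/212.1 = 0.00471 s.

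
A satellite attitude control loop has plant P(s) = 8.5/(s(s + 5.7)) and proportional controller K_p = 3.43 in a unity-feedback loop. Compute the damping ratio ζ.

1 + K_p·P(s) = 0 gives s² + 5.7s + 29.16 = 0.
So ω_n² = 29.16 ⇒ ω_n = 5.4 rad/s, and ζ = 5.7/(2ω_n) = 0.528.

ζ = 0.528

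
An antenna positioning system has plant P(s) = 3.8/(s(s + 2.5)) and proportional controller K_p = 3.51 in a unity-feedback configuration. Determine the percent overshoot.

31.8%

From 1 + K_pP(s) = 0: s² + 2.5s + 13.34 = 0 ⇒ ω_n = 3.652, ζ = 0.3423.
%OS = 100·exp(−πζ/√(1−ζ²)) = 100·exp(−π·0.3423/√0.8829) = 31.8%.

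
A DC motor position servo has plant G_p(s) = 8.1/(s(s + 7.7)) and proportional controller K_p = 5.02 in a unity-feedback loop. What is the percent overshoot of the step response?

From 1 + K_pG_p(s) = 0: s² + 7.7s + 40.66 = 0 ⇒ ω_n = 6.377, ζ = 0.6038.
%OS = 100·exp(−πζ/√(1−ζ²)) = 100·exp(−π·0.6038/√0.6355) = 9.26%.

9.26%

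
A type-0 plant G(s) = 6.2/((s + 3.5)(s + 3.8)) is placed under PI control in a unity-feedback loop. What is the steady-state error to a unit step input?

0

The PI controller's integrator makes the forward path type 1, so e_ss to a step is zero.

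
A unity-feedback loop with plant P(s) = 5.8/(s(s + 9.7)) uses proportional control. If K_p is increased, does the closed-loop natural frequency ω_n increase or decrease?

ω_n = √(5.8·K_p), which grows with K_p.

increase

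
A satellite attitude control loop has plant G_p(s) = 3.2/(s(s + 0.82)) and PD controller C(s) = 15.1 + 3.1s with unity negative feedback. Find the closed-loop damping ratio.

Forward path: (15.1 + 3.1s)·3.2/(s(s+0.82)). The closed-loop characteristic equation is s² + (0.82 + 3.2·3.1)s + 3.2·15.1 = 0.
That is s² + 10.74s + 48.32 = 0, so ω_n = 6.951 rad/s and ζ = 10.74/(2·6.951) = 0.7725.

ζ = 0.773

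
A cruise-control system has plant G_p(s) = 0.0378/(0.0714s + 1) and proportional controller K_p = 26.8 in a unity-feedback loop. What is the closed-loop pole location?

s = -28.19

Closed loop: T(s) = K_p·G_p/(1+K_p·G_p) = 1.013/(0.0714s + 1 + 1.013), with pole at s = −(1 + 1.013)/0.0714 = −28.19.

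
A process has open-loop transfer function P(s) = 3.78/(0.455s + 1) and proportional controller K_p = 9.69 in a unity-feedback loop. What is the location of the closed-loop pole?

s = -82.7

Closed loop: T(s) = K_p·P/(1+K_p·P) = 36.63/(0.455s + 1 + 36.63), with pole at s = −(1 + 36.63)/0.455 = −82.7.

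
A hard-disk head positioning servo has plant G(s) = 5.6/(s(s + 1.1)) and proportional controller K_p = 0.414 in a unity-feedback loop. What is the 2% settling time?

T_s ≈ 7.27 s

Closed-loop characteristic equation: s² + 1.1s + 2.318 = 0, so ω_n = 1.523 rad/s and ζ = 1.1/(2·1.523) = 0.3612.
2% settling time T_s ≈ 4/(ζω_n) = 4/0.55 = 7.27 s.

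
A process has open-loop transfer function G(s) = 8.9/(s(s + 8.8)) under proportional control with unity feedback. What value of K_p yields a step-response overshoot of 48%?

K_p = 42

From %OS = 100·exp(−πζ/√(1−ζ²)) = 48%, ζ = −ln(0.48)/√(π²+ln²(0.48)) = 0.2275.
Characteristic equation s² + 8.8s + 8.9K_p = 0 gives ζ = 8.8/(2√(8.9K_p)).
Setting ζ = 0.2275: √(8.9K_p) = 8.8/(2·0.2275) = 19.34, so K_p = 374.1/8.9 = 42.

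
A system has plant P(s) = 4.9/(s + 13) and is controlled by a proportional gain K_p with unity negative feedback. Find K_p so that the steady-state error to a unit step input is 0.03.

Steady-state error for a unit step on this type-0 loop is 1/(1 + K_p·P(0)).
P(0) = 0.3769. Require 1/(1 + K_p·0.3769) = 0.03, so 1 + 0.3769·K_p = 33.33.
K_p = (33.33 − 1)/0.3769 = 85.8.

K_p = 85.8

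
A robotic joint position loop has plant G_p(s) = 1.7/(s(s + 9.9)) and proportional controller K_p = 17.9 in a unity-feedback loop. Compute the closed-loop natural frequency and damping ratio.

ω_n = 5.52 rad/s, ζ = 0.897

The closed-loop denominator is s(s+9.9) + 17.9·1.7 = s² + 9.9s + 30.43.
So ω_n² = 30.43 ⇒ ω_n = 5.516 rad/s, and ζ = 9.9/(2ω_n) = 0.897.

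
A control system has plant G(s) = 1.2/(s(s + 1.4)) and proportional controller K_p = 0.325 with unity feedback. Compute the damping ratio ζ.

With unity feedback the closed-loop characteristic equation is s² + 1.4s + 0.325·1.2 = s² + 1.4s + 0.39 = 0.
Matching s² + 2ζω_n s + ω_n²: ω_n = √0.39 = 0.6245 rad/s and 2ζω_n = 1.4, so ζ = 1.4/(2·0.6245) = 1.12.

ζ = 1.12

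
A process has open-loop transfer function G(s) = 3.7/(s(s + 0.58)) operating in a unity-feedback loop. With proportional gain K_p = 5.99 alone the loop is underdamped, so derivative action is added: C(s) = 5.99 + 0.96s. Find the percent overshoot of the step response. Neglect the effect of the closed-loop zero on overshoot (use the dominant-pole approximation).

21.6%

Forward path: (5.99 + 0.96s)·3.7/(s(s+0.58)). The closed-loop characteristic equation is s² + (0.58 + 3.7·0.96)s + 3.7·5.99 = 0.
That is s² + 4.132s + 22.16 = 0, so ω_n = 4.708 rad/s and ζ = 4.132/(2·4.708) = 0.4388.
%OS = 100·exp(−πζ/√(1−ζ²)) = 21.6%.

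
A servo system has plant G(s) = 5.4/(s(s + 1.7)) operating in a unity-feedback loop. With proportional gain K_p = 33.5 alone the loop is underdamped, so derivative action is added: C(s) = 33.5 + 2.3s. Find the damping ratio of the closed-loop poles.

ζ = 0.525

Forward path: (33.5 + 2.3s)·5.4/(s(s+1.7)). The closed-loop characteristic equation is s² + (1.7 + 5.4·2.3)s + 5.4·33.5 = 0.
That is s² + 14.12s + 180.9 = 0, so ω_n = 13.45 rad/s and ζ = 14.12/(2·13.45) = 0.5249.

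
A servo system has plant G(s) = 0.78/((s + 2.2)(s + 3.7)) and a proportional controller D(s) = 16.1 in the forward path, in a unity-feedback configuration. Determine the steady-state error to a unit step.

0.393

The loop is type 0. Static position error constant K_pos = D(0)·G(0) = 16.1·0.09582 = 1.543.
Steady-state error to a unit step: e_ss = 1/(1+K_pos) = 1/2.543 = 0.393.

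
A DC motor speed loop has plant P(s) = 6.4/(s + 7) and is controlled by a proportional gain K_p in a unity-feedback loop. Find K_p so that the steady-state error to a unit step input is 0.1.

K_p = 9.84

Steady-state error for a unit step on this type-0 loop is 1/(1 + K_p·P(0)).
P(0) = 0.9143. Require 1/(1 + K_p·0.9143) = 0.1, so 1 + 0.9143·K_p = 10.
K_p = (10 − 1)/0.9143 = 9.84.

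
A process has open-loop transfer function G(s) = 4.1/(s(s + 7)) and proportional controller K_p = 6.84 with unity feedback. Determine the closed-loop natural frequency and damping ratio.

1 + K_p·G(s) = 0 gives s² + 7s + 28.04 = 0.
Matching s² + 2ζω_n s + ω_n²: ω_n = √28.04 = 5.296 rad/s and 2ζω_n = 7, so ζ = 7/(2·5.296) = 0.661.

ω_n = 5.3 rad/s, ζ = 0.661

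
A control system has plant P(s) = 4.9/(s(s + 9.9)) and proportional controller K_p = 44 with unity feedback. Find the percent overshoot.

32.5%

Closed-loop characteristic equation: s² + 9.9s + 215.6 = 0, so ω_n = 14.68 rad/s and ζ = 9.9/(2·14.68) = 0.3371.
%OS = 100·exp(−πζ/√(1−ζ²)) = 100·exp(−π·0.3371/√0.8864) = 32.5%.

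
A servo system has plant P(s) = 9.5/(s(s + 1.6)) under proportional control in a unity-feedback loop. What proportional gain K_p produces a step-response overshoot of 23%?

K_p = 0.375

From %OS = 100·exp(−πζ/√(1−ζ²)) = 23%, ζ = −ln(0.23)/√(π²+ln²(0.23)) = 0.4237.
Characteristic equation s² + 1.6s + 9.5K_p = 0 gives ζ = 1.6/(2√(9.5K_p)).
Setting ζ = 0.4237: √(9.5K_p) = 1.6/(2·0.4237) = 1.888, so K_p = 3.564/9.5 = 0.375.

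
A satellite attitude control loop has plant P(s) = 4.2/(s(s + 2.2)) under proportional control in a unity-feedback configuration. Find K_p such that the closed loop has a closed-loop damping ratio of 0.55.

K_p = 0.952

Closed-loop characteristic equation: s² + 2.2s + K_p·4.2 = 0.
So ω_n = √(4.2K_p) and 2ζω_n = 2.2, giving ζ = 2.2/(2√(4.2K_p)).
Setting ζ = 0.55: √(4.2K_p) = 2.2/(2·0.55) = 2, so K_p = 4/4.2 = 0.952.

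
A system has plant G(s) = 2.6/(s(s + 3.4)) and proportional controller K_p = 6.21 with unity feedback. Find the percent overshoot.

Closed-loop characteristic equation: s² + 3.4s + 16.15 = 0, so ω_n = 4.018 rad/s and ζ = 3.4/(2·4.018) = 0.4231.
%OS = 100·exp(−πζ/√(1−ζ²)) = 100·exp(−π·0.4231/√0.821) = 23.1%.

23.1%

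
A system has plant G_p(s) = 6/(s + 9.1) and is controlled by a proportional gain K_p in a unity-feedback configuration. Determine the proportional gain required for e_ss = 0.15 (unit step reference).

K_p = 8.59

Steady-state error for a unit step on this type-0 loop is 1/(1 + K_p·G_p(0)).
G_p(0) = 0.6593. Require 1/(1 + K_p·0.6593) = 0.15, so 1 + 0.6593·K_p = 6.667.
K_p = (6.667 − 1)/0.6593 = 8.59.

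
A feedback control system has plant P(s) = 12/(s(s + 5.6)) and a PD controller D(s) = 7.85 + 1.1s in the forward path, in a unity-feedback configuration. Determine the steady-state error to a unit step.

The open loop D(s)P(s) has a pole at the origin (type 1), so the static position error constant is infinite and e_ss = 1/(1+∞) = 0.

0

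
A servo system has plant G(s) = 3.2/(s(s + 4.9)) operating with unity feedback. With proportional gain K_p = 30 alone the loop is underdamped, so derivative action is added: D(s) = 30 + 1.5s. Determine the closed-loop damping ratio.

ζ = 0.495

Forward path: (30 + 1.5s)·3.2/(s(s+4.9)). The closed-loop characteristic equation is s² + (4.9 + 3.2·1.5)s + 3.2·30 = 0.
That is s² + 9.7s + 96 = 0, so ω_n = 9.798 rad/s and ζ = 9.7/(2·9.798) = 0.495.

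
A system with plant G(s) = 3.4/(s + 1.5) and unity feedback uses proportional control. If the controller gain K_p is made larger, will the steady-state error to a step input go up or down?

decrease

e_ss = 1/(1 + K_p·G(0)); a larger K_p raises the denominator, so e_ss decreases.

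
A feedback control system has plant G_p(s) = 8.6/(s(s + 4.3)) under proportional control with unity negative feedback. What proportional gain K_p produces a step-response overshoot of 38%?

K_p = 6.2

From %OS = 100·exp(−πζ/√(1−ζ²)) = 38%, ζ = −ln(0.38)/√(π²+ln²(0.38)) = 0.2943.
Characteristic equation s² + 4.3s + 8.6K_p = 0 gives ζ = 4.3/(2√(8.6K_p)).
Setting ζ = 0.2943: √(8.6K_p) = 4.3/(2·0.2943) = 7.304, so K_p = 53.35/8.6 = 6.2.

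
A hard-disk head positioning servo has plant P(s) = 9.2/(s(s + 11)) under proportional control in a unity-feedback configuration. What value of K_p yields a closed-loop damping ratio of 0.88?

Closed-loop characteristic equation: s² + 11s + K_p·9.2 = 0.
So ω_n = √(9.2K_p) and 2ζω_n = 11, giving ζ = 11/(2√(9.2K_p)).
Setting ζ = 0.88: √(9.2K_p) = 11/(2·0.88) = 6.25, so K_p = 39.06/9.2 = 4.25.

K_p = 4.25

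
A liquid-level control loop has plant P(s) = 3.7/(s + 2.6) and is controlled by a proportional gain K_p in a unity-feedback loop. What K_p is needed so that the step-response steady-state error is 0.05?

K_p = 13.4

Steady-state error for a unit step on this type-0 loop is 1/(1 + K_p·P(0)).
P(0) = 1.423. Require 1/(1 + K_p·1.423) = 0.05, so 1 + 1.423·K_p = 20.
K_p = (20 − 1)/1.423 = 13.4.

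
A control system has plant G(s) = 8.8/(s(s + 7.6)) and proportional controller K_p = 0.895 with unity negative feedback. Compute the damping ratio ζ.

1 + K_p·G(s) = 0 gives s² + 7.6s + 7.876 = 0.
So ω_n² = 7.876 ⇒ ω_n = 2.806 rad/s, and ζ = 7.6/(2ω_n) = 1.35.

ζ = 1.35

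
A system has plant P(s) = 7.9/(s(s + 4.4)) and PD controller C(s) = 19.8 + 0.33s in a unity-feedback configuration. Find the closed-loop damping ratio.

ζ = 0.28

Forward path: (19.8 + 0.33s)·7.9/(s(s+4.4)). The closed-loop characteristic equation is s² + (4.4 + 7.9·0.33)s + 7.9·19.8 = 0.
That is s² + 7.007s + 156.4 = 0, so ω_n = 12.51 rad/s and ζ = 7.007/(2·12.51) = 0.2801.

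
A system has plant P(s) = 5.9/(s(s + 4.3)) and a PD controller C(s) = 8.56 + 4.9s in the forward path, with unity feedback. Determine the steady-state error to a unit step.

0

The open loop C(s)P(s) has a pole at the origin (type 1), so the static position error constant is infinite and e_ss = 1/(1+∞) = 0.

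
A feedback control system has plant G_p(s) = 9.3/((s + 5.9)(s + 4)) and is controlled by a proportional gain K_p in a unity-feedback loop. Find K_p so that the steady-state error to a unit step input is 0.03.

K_p = 82.1

Steady-state error for a unit step on this type-0 loop is 1/(1 + K_p·G_p(0)).
G_p(0) = 0.3941. Require 1/(1 + K_p·0.3941) = 0.03, so 1 + 0.3941·K_p = 33.33.
K_p = (33.33 − 1)/0.3941 = 82.1.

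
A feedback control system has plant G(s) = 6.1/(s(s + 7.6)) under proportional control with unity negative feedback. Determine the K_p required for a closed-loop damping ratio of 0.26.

Closed-loop characteristic equation: s² + 7.6s + K_p·6.1 = 0.
So ω_n = √(6.1K_p) and 2ζω_n = 7.6, giving ζ = 7.6/(2√(6.1K_p)).
Setting ζ = 0.26: √(6.1K_p) = 7.6/(2·0.26) = 14.62, so K_p = 213.6/6.1 = 35.

K_p = 35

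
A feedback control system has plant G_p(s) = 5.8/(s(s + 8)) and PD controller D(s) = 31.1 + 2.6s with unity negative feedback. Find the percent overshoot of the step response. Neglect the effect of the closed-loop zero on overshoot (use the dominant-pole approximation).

0.511%

Forward path: (31.1 + 2.6s)·5.8/(s(s+8)). The closed-loop characteristic equation is s² + (8 + 5.8·2.6)s + 5.8·31.1 = 0.
That is s² + 23.08s + 180.4 = 0, so ω_n = 13.43 rad/s and ζ = 23.08/(2·13.43) = 0.8592.
%OS = 100·exp(−πζ/√(1−ζ²)) = 0.511%.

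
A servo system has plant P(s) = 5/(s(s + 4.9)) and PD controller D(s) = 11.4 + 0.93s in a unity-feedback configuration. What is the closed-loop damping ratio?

Forward path: (11.4 + 0.93s)·5/(s(s+4.9)). The closed-loop characteristic equation is s² + (4.9 + 5·0.93)s + 5·11.4 = 0.
That is s² + 9.55s + 57 = 0, so ω_n = 7.55 rad/s and ζ = 9.55/(2·7.55) = 0.6325.

ζ = 0.632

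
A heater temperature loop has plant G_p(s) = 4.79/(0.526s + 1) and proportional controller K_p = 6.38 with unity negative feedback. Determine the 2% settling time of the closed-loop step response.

Closed loop: T(s) = K_p·G_p/(1+K_p·G_p) = 30.56/(0.526s + 1 + 30.56), with pole at s = −(1 + 30.56)/0.526 = −60.
τ = 1/60 = 0.01667 s, so 2% settling time ≈ 4τ = 0.0667 s.

T_s ≈ 0.0667 s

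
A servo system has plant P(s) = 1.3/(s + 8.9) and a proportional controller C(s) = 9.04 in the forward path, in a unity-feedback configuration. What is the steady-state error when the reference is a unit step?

The loop is type 0. Static position error constant K_pos = C(0)·P(0) = 9.04·0.1461 = 1.32.
Steady-state error to a unit step: e_ss = 1/(1+K_pos) = 1/2.32 = 0.431.

0.431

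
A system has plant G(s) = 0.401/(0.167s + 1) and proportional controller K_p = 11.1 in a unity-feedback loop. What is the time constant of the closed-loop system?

τ = 0.0306 s

Closed loop: T(s) = K_p·G/(1+K_p·G) = 4.451/(0.167s + 1 + 4.451), with pole at s = −(1 + 4.451)/0.167 = −32.64.
Closed-loop time constant τ = 1/32.64 = 0.0306 s.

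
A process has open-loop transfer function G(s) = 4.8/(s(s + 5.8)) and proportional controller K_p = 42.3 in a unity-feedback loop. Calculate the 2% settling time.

T_s ≈ 1.38 s

The closed-loop denominator s² + 5.8s + 203 gives ω_n = √203 = 14.25 and ζ = 5.8/(2ω_n) = 0.2035.
2% settling time T_s ≈ 4/(ζω_n) = 4/2.9 = 1.38 s.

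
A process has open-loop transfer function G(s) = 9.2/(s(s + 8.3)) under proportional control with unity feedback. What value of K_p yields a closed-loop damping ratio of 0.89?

K_p = 2.36

Closed-loop characteristic equation: s² + 8.3s + K_p·9.2 = 0.
So ω_n = √(9.2K_p) and 2ζω_n = 8.3, giving ζ = 8.3/(2√(9.2K_p)).
Setting ζ = 0.89: √(9.2K_p) = 8.3/(2·0.89) = 4.663, so K_p = 21.74/9.2 = 2.36.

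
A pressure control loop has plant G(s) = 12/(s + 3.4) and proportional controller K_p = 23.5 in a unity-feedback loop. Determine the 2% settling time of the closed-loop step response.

Closed-loop transfer function: T(s) = K_p·G(s)/(1 + K_p·G(s)) = 282/(s + 3.4 + 282) = 282/(s + 285.4).
Time constant τ = 1/285.4 = 0.003504 s, so the 2% settling time is about 4τ = 0.014 s.

T_s ≈ 0.014 s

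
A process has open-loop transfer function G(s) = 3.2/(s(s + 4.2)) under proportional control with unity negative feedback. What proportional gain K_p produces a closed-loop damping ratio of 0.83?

K_p = 2

Closed-loop characteristic equation: s² + 4.2s + K_p·3.2 = 0.
So ω_n = √(3.2K_p) and 2ζω_n = 4.2, giving ζ = 4.2/(2√(3.2K_p)).
Setting ζ = 0.83: √(3.2K_p) = 4.2/(2·0.83) = 2.53, so K_p = 6.402/3.2 = 2.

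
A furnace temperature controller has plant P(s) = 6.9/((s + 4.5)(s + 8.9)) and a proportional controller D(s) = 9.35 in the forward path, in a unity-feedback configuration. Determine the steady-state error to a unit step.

0.383

The loop is type 0. Static position error constant K_pos = D(0)·P(0) = 9.35·0.1723 = 1.611.
Steady-state error to a unit step: e_ss = 1/(1+K_pos) = 1/2.611 = 0.383.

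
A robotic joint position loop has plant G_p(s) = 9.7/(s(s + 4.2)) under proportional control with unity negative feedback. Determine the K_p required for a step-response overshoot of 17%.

K_p = 1.88

From %OS = 100·exp(−πζ/√(1−ζ²)) = 17%, ζ = −ln(0.17)/√(π²+ln²(0.17)) = 0.4913.
Characteristic equation s² + 4.2s + 9.7K_p = 0 gives ζ = 4.2/(2√(9.7K_p)).
Setting ζ = 0.4913: √(9.7K_p) = 4.2/(2·0.4913) = 4.275, so K_p = 18.27/9.7 = 1.88.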